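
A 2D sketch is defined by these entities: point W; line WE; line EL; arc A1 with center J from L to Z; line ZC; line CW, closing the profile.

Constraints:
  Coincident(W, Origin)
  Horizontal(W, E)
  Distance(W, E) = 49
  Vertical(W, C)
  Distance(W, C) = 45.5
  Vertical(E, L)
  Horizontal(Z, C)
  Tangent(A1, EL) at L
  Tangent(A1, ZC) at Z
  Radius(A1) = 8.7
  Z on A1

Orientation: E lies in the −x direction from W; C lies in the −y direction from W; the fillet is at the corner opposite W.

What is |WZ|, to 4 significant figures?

60.78

The virtual corner opposite W is at (-49.00, -45.50). Since A1 is tangent to EL there, JL ⟂ EL and since A1 is tangent to ZC there, JZ ⟂ ZC, with radius 8.7, so the center J sits 8.7 in from both sides at J = (-40.30, -36.80). That places the tangent points at L = (-49.00, -36.80) on EL and Z = (-40.30, -45.50) on ZC. Then |WZ| = |Z − W| = 60.78.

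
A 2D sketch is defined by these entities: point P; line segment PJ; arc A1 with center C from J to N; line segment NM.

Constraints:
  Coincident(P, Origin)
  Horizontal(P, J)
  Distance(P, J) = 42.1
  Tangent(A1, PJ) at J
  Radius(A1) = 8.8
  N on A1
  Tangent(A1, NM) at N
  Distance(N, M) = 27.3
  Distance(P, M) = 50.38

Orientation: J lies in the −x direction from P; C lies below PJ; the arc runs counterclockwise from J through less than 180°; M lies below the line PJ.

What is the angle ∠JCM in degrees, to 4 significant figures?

165.1°

P is at the origin; P and J share the same y with |PJ| = 42.1 and J on the −x side, so J = (-42.10, 0.000). The tangent condition forces CJ to be normal to PJ, so C = J + (0, -8.8) = (-42.10, -8.800). Since CN ⟂ NM (tangency), |CM| = √(8.8² + 27.3²) = 28.68 regardless of where N sits on A1. So M lies on both circle(P, 50.38) and circle(C, 28.68); the below-PJ intersection is M = (-34.71, -36.51). N is the foot of the tangent from M: N = (-49.50, -13.57).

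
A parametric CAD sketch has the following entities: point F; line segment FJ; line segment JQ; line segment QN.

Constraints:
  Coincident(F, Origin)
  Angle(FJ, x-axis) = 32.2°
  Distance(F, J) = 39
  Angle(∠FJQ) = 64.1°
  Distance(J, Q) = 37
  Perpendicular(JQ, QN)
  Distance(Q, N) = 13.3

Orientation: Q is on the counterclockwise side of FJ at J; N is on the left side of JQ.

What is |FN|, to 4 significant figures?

29.55

F is at the origin; FJ runs at 32.2° with length 39.0, so J = 39.0·(cos 32.2°, sin 32.2°) = (33.00, 20.78). ∠FJQ = 64.1°, so JQ runs at 32.2° + (180° − 64.1°) = 148.1° from the x-axis; with |JQ| = 37.0, Q = J + 37.0·(cos 148.1°, sin 148.1°) = (1.590, 40.33). JQ ⟂ QN; with |QN| = 13.3 on the left of JQ, N = Q + 13.3·(-0.5284, -0.8490) = (-5.439, 29.04). Then |FN| = |N − F| = 29.55.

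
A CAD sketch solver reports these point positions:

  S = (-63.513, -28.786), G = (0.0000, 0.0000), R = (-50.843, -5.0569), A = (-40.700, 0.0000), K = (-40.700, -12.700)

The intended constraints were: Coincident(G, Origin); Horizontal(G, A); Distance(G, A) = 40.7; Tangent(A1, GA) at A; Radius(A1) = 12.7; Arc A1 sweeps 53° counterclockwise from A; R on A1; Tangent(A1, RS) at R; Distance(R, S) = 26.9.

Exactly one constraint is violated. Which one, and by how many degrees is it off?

Tangent(A1, RS) at R — off by 8.90°.

G = (0.00, 0.00) ✓; G.y = 0.00, A.y = 0.00 ✓; |GA| = 40.70 ✓; ∠(KA, AG) = 90.00° ✓; |KA| = 12.70 ✓; bearing(K→R) − bearing(K→A) = 53.00° ✓; |KR| = 12.70 ✓; ∠(KR, RS) = 81.10° ✗; |RS| = 26.90 ✓.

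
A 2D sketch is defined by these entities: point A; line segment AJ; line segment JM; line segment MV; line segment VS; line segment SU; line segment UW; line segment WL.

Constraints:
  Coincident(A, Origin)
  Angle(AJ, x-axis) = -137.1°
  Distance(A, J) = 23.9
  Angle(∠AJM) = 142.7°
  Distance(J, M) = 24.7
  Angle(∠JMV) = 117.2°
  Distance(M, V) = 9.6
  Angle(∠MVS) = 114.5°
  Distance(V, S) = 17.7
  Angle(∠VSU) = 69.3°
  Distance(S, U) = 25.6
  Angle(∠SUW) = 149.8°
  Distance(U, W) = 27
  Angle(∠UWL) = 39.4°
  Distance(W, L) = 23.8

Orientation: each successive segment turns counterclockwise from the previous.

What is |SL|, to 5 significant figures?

30.815

∠SUW = 149.8° gives UW at 169.40° from the x-axis; with |UW| = 27.0, W = (-44.408, -16.246). ∠UWL = 39.4° gives WL at -50.000° from the x-axis; with |WL| = 23.8, L = (-29.110, -34.478). Then |SL| = |L − S| = 30.815.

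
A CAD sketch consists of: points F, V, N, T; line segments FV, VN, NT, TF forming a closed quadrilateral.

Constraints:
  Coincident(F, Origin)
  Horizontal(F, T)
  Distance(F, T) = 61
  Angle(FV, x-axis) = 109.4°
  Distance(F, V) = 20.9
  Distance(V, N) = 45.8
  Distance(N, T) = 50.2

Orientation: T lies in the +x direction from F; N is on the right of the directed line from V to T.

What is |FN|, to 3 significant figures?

25.4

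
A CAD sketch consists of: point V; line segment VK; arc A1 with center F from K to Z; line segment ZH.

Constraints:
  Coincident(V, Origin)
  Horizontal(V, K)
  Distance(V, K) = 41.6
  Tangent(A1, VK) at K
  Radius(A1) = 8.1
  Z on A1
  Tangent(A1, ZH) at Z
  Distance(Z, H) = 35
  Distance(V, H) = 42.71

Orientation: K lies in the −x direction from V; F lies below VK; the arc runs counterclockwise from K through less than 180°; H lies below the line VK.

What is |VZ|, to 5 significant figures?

49.054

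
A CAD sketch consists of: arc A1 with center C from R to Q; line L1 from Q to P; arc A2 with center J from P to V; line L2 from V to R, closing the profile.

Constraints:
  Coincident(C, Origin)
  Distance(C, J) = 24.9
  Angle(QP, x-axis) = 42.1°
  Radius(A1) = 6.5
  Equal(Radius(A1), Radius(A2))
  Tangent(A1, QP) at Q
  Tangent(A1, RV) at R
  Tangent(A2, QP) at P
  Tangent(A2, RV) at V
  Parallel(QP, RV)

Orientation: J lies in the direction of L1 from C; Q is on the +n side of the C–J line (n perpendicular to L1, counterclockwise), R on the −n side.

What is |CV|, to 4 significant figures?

25.73

The slot axis is L1's direction at 42.1°, so u = (cos 42.1°, sin 42.1°) = (0.7420, 0.6704) and n = (−sin 42.1°, cos 42.1°) = (-0.6704, 0.7420). C is at the origin and J lies 24.9 along u from C, so J = 24.9·u = (18.48, 16.69). Tangency of A1 to both parallel lines with radius 6.5 puts Q and R at C ± 6.5·n: Q = (-4.358, 4.823), R = (4.358, -4.823). Equal radii place P and V the same way about J: P = J + 6.5·n = (14.12, 21.52), V = J − 6.5·n = (22.83, 11.87). Then |CV| = |V − C| = 25.73.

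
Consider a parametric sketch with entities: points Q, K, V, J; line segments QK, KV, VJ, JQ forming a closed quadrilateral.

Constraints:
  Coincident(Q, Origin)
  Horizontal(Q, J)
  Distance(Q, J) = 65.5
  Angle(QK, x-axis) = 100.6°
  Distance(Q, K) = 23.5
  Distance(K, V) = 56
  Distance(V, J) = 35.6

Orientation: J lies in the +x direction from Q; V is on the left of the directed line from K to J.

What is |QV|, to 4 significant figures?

60.36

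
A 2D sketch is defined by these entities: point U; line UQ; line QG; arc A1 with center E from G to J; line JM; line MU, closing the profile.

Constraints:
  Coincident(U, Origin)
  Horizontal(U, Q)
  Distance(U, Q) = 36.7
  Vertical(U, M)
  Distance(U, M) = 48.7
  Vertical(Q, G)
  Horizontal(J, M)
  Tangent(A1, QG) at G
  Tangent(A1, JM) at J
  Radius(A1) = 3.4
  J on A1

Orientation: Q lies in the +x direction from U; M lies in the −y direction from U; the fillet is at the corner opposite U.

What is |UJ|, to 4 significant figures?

59.00

U is at the origin; U and Q share the same y with |UQ| = 36.7 and Q on the +x side, so Q = (36.70, 0.000). UM is vertical with |UM| = 48.7 and M on the −y side, so M = (0.000, -48.70). The virtual corner opposite U is at (36.70, -48.70). A1 meets QG tangentially, so EG is at right angles to QG and tangency of A1 to JM means the radius EJ is perpendicular to JM, with radius 3.4, so the center E sits 3.4 in from both sides at E = (33.30, -45.30). That places the tangent points at G = (36.70, -45.30) on QG and J = (33.30, -48.70) on JM. Then |UJ| = |J − U| = 59.00.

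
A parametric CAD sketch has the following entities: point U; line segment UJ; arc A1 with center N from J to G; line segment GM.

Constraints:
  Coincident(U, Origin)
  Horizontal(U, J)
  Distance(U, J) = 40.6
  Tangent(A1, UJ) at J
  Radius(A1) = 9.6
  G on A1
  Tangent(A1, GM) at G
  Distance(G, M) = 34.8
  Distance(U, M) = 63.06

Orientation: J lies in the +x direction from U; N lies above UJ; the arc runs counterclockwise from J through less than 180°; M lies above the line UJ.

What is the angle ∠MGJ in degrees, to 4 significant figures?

129.7°

U is at the origin; U and J share the same y with |UJ| = 40.6 and J on the +x side, so J = (40.60, 0.000). A1 meets UJ tangentially, so NJ is at right angles to UJ, so N = J + (0, 9.6) = (40.60, 9.600). Since NG ⟂ GM (tangency), |NM| = √(9.6² + 34.8²) = 36.10 regardless of where G sits on A1. So M lies on both circle(U, 63.06) and circle(N, 36.10); the above-UJ intersection is M = (43.58, 45.58). G is the foot of the tangent from M: G = (50.03, 11.38).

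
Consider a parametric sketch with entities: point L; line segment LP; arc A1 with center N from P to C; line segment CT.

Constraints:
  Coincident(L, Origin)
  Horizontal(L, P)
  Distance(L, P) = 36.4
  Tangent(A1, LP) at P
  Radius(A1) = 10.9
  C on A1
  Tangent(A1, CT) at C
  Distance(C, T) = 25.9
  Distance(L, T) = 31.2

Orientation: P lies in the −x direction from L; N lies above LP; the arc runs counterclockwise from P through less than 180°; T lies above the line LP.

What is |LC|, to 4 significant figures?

27.51

L is at the origin; L and P share the same y with |LP| = 36.4 and P on the −x side, so P = (-36.40, 0.000). Since A1 is tangent to LP there, NP ⟂ LP, so N = P + (0, 10.9) = (-36.40, 10.90). Since NC ⟂ CT (tangency), |NT| = √(10.9² + 25.9²) = 28.10 regardless of where C sits on A1. So T lies on both circle(L, 31.2) and circle(N, 28.10); the above-LP intersection is T = (-14.01, 27.88). C is the foot of the tangent from T: C = (-26.96, 5.449).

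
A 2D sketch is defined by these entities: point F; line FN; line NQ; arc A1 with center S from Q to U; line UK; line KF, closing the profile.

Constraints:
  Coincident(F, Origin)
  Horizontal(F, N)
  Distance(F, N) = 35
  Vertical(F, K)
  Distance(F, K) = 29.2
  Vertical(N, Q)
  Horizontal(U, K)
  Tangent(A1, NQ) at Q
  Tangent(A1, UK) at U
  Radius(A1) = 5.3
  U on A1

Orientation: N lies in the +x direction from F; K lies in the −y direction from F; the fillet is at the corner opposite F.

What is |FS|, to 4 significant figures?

38.12

F is at the origin; F and N share the same y with |FN| = 35.0 and N on the +x side, so N = (35.00, 0.000). FK is vertical with |FK| = 29.2 and K on the −y side, so K = (0.000, -29.20). The virtual corner opposite F is at (35.00, -29.20). Tangency of A1 to NQ means the radius SQ is perpendicular to NQ and the tangent condition forces SU to be normal to UK, with radius 5.3, so the center S sits 5.3 in from both sides at S = (29.70, -23.90). Then |FS| = |S − F| = 38.12.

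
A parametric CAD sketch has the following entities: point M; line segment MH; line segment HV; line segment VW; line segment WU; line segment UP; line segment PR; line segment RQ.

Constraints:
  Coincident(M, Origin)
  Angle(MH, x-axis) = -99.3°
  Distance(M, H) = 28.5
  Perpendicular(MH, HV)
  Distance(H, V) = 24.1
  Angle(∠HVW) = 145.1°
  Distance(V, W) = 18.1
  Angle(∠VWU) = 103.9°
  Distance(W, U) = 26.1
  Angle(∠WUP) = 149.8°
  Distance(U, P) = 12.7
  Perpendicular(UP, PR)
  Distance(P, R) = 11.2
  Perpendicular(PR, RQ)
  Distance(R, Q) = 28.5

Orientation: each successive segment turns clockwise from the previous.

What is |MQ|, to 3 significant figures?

37.0

M is at the origin; MH runs at -99.3° with length 28.5, so H = (-4.61, -28.1). The perpendicularity gives HV at right angles to MH, so HV runs at 171°; with |HV| = 24.1, V = (-28.4, -24.2). ∠HVW = 145.1° gives VW at 136° from the x-axis; with |VW| = 18.1, W = (-41.4, -11.6). ∠VWU = 103.9° gives WU at 59.7° from the x-axis; with |WU| = 26.1, U = (-28.2, 10.9). ∠WUP = 149.8° gives UP at 29.5° from the x-axis; with |UP| = 12.7, P = (-17.1, 17.2). UP is perpendicular to PR, so PR runs at -60.5°; with |PR| = 11.2, R = (-11.6, 7.43). PR ⟂ RQ, so RQ runs at -151°; with |RQ| = 28.5, Q = (-36.4, -6.61). Then |MQ| = |Q − M| = 37.0.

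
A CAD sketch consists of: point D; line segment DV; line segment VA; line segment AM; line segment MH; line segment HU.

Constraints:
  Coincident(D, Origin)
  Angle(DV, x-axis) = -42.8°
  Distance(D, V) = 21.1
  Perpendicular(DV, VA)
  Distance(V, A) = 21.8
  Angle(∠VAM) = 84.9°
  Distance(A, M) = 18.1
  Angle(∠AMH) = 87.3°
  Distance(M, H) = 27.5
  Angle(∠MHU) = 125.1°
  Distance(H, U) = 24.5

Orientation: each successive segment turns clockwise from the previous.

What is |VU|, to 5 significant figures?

19.760

∠AMH = 87.3° gives MH at 39.400° from the x-axis; with |MH| = 27.5, H = (9.7853, 0.55333). ∠MHU = 125.1° gives HU at -15.500° from the x-axis; with |HU| = 24.5, U = (33.394, -5.9940). Then |VU| = |U − V| = 19.760.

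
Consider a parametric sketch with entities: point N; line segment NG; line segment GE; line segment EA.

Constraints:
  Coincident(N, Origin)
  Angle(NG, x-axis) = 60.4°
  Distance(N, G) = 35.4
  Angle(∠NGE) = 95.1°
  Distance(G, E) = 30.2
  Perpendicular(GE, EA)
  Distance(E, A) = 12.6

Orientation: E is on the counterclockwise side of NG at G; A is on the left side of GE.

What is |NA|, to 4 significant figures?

40.32

∠NGE = 95.1°, so GE runs at 60.4° + (180° − 95.1°) = 145.3° from the x-axis; with |GE| = 30.2, E = G + 30.2·(cos 145.3°, sin 145.3°) = (-7.343, 47.97). The perpendicularity gives EA at right angles to GE; with |EA| = 12.6 on the left of GE, A = E + 12.6·(-0.5693, -0.8221) = (-14.52, 37.61). Then |NA| = |A − N| = 40.32.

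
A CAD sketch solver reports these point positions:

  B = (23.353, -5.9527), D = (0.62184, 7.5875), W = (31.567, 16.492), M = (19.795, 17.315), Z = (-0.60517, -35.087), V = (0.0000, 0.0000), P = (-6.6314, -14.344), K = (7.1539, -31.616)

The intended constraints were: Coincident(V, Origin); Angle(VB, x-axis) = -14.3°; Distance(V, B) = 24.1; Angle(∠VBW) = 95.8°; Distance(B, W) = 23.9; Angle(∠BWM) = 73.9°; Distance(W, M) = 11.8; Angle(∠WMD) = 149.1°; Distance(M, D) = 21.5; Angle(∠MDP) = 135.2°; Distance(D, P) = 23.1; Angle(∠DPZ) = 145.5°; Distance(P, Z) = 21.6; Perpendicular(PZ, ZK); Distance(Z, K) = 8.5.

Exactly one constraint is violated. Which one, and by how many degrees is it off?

Perpendicular(PZ, ZK) — off by 7.90°.

V = (0.00, 0.00) ✓; VB at -14.30° ✓; |VB| = 24.10 ✓; ∠VBW = 95.80° ✓; |BW| = 23.90 ✓; ∠BWM = 73.90° ✓; |WM| = 11.80 ✓; ∠WMD = 149.1° ✓; |MD| = 21.50 ✓; ∠MDP = 135.2° ✓; |DP| = 23.10 ✓; ∠DPZ = 145.5° ✓; |PZ| = 21.60 ✓; ∠(PZ, ZK) = 97.90° ✗; |ZK| = 8.500 ✓.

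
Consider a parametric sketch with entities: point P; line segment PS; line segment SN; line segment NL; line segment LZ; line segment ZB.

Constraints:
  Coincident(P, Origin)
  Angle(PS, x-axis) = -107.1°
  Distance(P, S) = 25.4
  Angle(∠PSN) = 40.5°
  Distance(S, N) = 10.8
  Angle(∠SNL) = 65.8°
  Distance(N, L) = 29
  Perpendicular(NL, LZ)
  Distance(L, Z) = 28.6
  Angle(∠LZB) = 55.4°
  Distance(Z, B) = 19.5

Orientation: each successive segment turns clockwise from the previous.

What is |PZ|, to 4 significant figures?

46.52

P is at the origin; PS runs at -107.1° with length 25.4, so S = (-7.469, -24.28). ∠PSN = 40.5° gives SN at 113.4° from the x-axis; with |SN| = 10.8, N = (-11.76, -14.37). ∠SNL = 65.8° gives NL at -0.8000° from the x-axis; with |NL| = 29.0, L = (17.24, -14.77). The perpendicularity gives LZ at right angles to NL, so LZ runs at -90.80°; with |LZ| = 28.6, Z = (16.84, -43.37). Then |PZ| = |Z − P| = 46.52.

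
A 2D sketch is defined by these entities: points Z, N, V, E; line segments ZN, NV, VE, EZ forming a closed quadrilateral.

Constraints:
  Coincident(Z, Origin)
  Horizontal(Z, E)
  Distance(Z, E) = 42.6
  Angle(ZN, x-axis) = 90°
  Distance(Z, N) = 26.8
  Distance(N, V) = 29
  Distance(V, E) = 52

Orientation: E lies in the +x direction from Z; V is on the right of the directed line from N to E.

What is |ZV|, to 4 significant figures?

9.418

Z is at the origin; Z and E share the same y with |ZE| = 42.6 and E in +x, so E = (42.6, 0). ZN runs at 90.0° with |ZN| = 26.8, so N = (1.641e-15, 26.80). V is determined by |NV| = 29.0 and |VE| = 52.0 together: it lies at the intersection of circle(N, 29.0) and circle(E, 52.0). With |NE| = 50.33, the foot of the radical line on NE is 6.656 from N and the perpendicular offset is √(29.0² − 6.656²) = 28.23. Taking the right-of-NE solution: V = (-9.396, -0.6356).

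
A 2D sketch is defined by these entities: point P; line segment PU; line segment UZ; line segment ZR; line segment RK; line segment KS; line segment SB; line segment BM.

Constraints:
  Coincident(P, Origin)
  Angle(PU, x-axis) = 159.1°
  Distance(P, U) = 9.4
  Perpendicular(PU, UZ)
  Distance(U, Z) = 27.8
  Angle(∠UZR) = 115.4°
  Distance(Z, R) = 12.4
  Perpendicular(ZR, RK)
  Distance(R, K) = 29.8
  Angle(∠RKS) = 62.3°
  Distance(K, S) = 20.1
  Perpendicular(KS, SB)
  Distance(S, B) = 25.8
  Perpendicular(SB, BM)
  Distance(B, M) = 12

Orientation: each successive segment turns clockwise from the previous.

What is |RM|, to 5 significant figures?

5.7819

P is at the origin; PU runs at 159.1° with length 9.4, so U = (-8.7815, 3.3533). PU is perpendicular to UZ, so UZ runs at 69.100°; with |UZ| = 27.8, Z = (1.1358, 29.324). ∠UZR = 115.4° gives ZR at 4.5000° from the x-axis; with |ZR| = 12.4, R = (13.498, 30.297). ZR is perpendicular to RK, so RK runs at -85.500°; with |RK| = 29.8, K = (15.836, 0.58898). ∠RKS = 62.3° gives KS at 156.80° from the x-axis; with |KS| = 20.1, S = (-2.6390, 8.5072). KS ⟂ SB, so SB runs at 66.800°; with |SB| = 25.8, B = (7.5247, 32.221). SB ⟂ BM, so BM runs at -23.200°; with |BM| = 12.0, M = (18.554, 27.494). Then |RM| = |M − R| = 5.7819.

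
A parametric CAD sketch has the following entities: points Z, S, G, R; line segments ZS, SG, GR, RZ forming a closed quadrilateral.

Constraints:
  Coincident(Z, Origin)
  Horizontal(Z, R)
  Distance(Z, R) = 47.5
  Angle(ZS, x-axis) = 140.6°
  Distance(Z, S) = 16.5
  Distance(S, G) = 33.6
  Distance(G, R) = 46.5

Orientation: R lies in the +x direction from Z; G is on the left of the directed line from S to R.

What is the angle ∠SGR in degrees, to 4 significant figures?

98.25°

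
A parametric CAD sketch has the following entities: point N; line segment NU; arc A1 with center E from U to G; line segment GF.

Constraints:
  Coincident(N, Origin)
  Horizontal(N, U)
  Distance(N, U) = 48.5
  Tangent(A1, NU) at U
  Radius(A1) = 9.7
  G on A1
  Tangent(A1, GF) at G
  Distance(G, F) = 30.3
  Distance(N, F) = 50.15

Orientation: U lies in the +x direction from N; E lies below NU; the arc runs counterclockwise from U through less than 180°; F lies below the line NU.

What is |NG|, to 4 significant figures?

39.76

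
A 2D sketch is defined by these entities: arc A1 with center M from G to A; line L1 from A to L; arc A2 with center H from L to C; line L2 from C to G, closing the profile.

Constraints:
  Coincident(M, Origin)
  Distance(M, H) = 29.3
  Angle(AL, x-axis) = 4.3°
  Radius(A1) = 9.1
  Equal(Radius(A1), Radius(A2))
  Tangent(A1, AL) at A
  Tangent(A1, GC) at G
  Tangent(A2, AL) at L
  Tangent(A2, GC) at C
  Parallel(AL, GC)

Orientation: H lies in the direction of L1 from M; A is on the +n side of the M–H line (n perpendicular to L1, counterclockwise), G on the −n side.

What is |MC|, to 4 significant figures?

30.68

The slot axis is L1's direction at 4.3°, so u = (cos 4.3°, sin 4.3°) = (0.9972, 0.07498) and n = (−sin 4.3°, cos 4.3°) = (-0.07498, 0.9972). M is at the origin and H lies 29.3 along u from M, so H = 29.3·u = (29.22, 2.197). Tangency of A1 to both parallel lines with radius 9.1 puts A and G at M ± 9.1·n: A = (-0.6823, 9.074), G = (0.6823, -9.074). Equal radii place L and C the same way about H: L = H + 9.1·n = (28.54, 11.27), C = H − 9.1·n = (29.90, -6.878). Then |MC| = |C − M| = 30.68.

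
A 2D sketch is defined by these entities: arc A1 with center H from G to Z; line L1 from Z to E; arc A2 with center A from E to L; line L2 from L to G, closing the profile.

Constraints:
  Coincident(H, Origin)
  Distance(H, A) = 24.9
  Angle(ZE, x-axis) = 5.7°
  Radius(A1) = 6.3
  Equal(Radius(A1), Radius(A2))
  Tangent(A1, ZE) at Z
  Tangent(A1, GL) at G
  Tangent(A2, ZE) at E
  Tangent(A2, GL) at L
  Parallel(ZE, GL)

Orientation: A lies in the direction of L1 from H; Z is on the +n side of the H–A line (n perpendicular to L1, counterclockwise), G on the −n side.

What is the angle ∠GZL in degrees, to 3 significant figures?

63.2°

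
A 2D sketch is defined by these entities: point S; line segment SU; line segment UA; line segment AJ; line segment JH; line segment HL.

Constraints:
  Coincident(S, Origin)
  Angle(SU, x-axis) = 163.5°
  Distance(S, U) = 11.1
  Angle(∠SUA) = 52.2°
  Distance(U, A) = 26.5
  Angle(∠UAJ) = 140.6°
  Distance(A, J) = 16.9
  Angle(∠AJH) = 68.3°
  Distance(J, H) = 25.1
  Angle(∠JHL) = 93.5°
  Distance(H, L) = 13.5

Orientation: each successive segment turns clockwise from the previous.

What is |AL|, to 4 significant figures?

19.80

∠AJH = 68.3° gives JH at -115.4° from the x-axis; with |JH| = 25.1, H = (16.98, -5.148). ∠JHL = 93.5° gives HL at 158.1° from the x-axis; with |HL| = 13.5, L = (4.450, -0.1126). Then |AL| = |L − A| = 19.80.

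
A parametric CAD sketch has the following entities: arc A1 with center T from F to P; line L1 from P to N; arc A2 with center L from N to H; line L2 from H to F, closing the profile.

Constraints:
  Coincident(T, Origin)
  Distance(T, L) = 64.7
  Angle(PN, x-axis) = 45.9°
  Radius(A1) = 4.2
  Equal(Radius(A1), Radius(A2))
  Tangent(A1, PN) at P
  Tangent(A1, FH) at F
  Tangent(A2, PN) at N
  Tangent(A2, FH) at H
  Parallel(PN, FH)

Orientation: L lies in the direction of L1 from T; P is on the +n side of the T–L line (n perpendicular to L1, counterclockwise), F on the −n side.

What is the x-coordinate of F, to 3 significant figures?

3.02

The slot axis is L1's direction at 45.9°, so u = (cos 45.9°, sin 45.9°) = (0.696, 0.718) and n = (−sin 45.9°, cos 45.9°) = (-0.718, 0.696). T is at the origin and L lies 64.7 along u from T, so L = 64.7·u = (45.0, 46.5). Tangency of A1 to both parallel lines with radius 4.2 puts P and F at T ± 4.2·n: P = (-3.02, 2.92), F = (3.02, -2.92). So F.x = 3.02.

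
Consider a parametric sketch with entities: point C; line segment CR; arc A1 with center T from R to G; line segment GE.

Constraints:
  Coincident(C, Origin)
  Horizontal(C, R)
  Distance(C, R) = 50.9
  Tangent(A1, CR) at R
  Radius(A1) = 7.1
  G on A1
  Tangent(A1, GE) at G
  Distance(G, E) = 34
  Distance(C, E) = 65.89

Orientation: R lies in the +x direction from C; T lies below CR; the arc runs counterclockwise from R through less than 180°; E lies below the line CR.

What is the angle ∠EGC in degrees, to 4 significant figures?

112.8°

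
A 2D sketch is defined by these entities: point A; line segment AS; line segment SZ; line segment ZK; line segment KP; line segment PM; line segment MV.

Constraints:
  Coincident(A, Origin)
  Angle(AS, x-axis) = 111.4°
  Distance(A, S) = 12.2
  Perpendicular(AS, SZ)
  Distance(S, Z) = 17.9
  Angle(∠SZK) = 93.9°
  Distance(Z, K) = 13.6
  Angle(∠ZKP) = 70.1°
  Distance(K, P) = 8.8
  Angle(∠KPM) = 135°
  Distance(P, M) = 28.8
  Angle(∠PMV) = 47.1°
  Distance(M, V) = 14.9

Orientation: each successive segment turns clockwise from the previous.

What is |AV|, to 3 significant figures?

25.1

A is at the origin; AS runs at 111.4° with length 12.2, so S = (-4.45, 11.4). AS ⟂ SZ, so SZ runs at 21.4°; with |SZ| = 17.9, Z = (12.2, 17.9). ∠SZK = 93.9° gives ZK at -64.7° from the x-axis; with |ZK| = 13.6, K = (18.0, 5.59). ∠ZKP = 70.1° gives KP at -175° from the x-axis; with |KP| = 8.8, P = (9.27, 4.77). ∠KPM = 135.0° gives PM at 140° from the x-axis; with |PM| = 28.8, M = (-12.9, 23.1). ∠PMV = 47.1° gives MV at 7.50° from the x-axis; with |MV| = 14.9, V = (1.85, 25.1). Then |AV| = |V − A| = 25.1.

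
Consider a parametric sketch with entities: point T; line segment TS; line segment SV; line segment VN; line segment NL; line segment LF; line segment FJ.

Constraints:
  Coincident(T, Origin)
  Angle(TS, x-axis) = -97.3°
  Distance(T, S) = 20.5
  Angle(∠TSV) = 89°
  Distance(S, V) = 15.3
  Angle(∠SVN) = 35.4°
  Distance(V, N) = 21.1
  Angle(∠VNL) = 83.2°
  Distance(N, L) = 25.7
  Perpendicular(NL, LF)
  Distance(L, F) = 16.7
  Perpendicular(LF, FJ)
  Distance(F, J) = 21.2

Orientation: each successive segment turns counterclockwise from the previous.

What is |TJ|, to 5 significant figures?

22.669

T is at the origin; TS runs at -97.3° with length 20.5, so S = (-2.6048, -20.334). ∠TSV = 89.0° gives SV at -6.3000° from the x-axis; with |SV| = 15.3, V = (12.603, -22.013). ∠SVN = 35.4° gives VN at 138.30° from the x-axis; with |VN| = 21.1, N = (-3.1513, -7.9764). ∠VNL = 83.2° gives NL at -124.90° from the x-axis; with |NL| = 25.7, L = (-17.855, -29.054). The perpendicularity gives LF at right angles to NL, so LF runs at -34.900°; with |LF| = 16.7, F = (-4.1589, -38.609). The perpendicularity gives FJ at right angles to LF, so FJ runs at 55.100°; with |FJ| = 21.2, J = (7.9706, -21.222). Then |TJ| = |J − T| = 22.669.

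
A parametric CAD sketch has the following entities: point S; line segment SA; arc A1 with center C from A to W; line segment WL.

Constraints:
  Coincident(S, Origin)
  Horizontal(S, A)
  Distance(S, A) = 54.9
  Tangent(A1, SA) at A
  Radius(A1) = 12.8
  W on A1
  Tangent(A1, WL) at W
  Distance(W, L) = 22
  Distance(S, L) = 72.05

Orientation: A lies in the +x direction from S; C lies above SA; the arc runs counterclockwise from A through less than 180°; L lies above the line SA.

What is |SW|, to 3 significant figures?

69.2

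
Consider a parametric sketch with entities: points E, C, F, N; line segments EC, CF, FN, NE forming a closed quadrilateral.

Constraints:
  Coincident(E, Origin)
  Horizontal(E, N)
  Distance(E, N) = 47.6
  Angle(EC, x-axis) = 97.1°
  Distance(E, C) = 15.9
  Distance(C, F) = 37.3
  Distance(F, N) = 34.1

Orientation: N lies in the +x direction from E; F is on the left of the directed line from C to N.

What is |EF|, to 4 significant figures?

44.42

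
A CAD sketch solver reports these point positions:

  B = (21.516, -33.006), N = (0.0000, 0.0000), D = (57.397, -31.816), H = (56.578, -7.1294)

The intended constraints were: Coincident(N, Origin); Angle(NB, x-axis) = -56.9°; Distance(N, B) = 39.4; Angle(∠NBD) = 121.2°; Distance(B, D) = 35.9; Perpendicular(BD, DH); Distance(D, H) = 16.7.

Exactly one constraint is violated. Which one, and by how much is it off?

Distance(D, H) = 16.7 — off by 8.00.

N = (0.00, 0.00) ✓; NB at -56.90° ✓; |NB| = 39.40 ✓; ∠NBD = 121.2° ✓; |BD| = 35.90 ✓; ∠(BD, DH) = 90.00° ✓; |DH| = 24.70 ✗.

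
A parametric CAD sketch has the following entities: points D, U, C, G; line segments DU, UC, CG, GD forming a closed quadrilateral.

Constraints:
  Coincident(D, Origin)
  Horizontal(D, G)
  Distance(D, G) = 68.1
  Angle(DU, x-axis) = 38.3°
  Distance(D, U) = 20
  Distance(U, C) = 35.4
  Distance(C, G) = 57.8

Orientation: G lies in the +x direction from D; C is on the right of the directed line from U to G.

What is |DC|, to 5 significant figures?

27.498

D is at the origin; DG is horizontal with |DG| = 68.1 and G in +x, so G = (68.1, 0). DU runs at 38.3° with |DU| = 20.0, so U = (15.696, 12.396). C is determined by |UC| = 35.4 and |CG| = 57.8 together: it lies at the intersection of circle(U, 35.4) and circle(G, 57.8). With |UG| = 53.851, the foot of the radical line on UG is 7.5412 from U and the perpendicular offset is √(35.4² − 7.5412²) = 34.587. Taking the right-of-UG solution: C = (15.073, -22.999).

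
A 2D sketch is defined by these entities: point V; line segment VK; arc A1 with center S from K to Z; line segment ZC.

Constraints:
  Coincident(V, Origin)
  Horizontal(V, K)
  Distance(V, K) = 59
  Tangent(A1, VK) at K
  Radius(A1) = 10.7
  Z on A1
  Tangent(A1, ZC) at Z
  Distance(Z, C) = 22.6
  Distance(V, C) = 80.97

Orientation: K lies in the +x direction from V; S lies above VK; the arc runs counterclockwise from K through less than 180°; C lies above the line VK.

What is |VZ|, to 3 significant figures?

69.8

V is at the origin; VK is horizontal with |VK| = 59.0 and K on the +x side, so K = (59.0, 0.00). Since A1 is tangent to VK there, SK ⟂ VK, so S = K + (0, 10.7) = (59.0, 10.7). Since SZ ⟂ ZC (tangency), |SC| = √(10.7² + 22.6²) = 25.0 regardless of where Z sits on A1. So C lies on both circle(V, 80.97) and circle(S, 25.0); the above-VK intersection is C = (75.4, 29.6). Z is the foot of the tangent from C: Z = (69.3, 7.83).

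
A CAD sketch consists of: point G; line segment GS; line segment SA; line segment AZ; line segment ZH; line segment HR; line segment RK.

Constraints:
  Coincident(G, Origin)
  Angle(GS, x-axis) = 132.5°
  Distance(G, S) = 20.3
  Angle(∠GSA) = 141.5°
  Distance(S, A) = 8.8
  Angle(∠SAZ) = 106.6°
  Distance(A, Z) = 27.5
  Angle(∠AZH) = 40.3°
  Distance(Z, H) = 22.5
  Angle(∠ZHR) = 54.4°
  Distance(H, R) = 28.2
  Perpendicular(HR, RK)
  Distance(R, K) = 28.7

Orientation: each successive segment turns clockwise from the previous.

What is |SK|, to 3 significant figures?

46.1

G is at the origin; GS runs at 132.5° with length 20.3, so S = (-13.7, 15.0). ∠GSA = 141.5° gives SA at 94.0° from the x-axis; with |SA| = 8.8, A = (-14.3, 23.7). ∠SAZ = 106.6° gives AZ at 20.6° from the x-axis; with |AZ| = 27.5, Z = (11.4, 33.4). ∠AZH = 40.3° gives ZH at -119° from the x-axis; with |ZH| = 22.5, H = (0.471, 13.8). ∠ZHR = 54.4° gives HR at 115° from the x-axis; with |HR| = 28.2, R = (-11.6, 39.3). The perpendicularity gives RK at right angles to HR, so RK runs at 25.3°; with |RK| = 28.7, K = (14.4, 51.5). Then |SK| = |K − S| = 46.1.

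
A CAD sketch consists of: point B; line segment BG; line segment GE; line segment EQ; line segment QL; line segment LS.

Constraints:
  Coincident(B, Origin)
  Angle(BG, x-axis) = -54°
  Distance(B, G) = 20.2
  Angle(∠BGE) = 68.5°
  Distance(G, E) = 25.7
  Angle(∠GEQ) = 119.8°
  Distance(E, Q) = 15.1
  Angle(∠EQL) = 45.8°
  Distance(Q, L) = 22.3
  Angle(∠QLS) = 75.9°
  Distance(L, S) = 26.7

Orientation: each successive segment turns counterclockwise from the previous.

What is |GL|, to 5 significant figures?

13.849

B is at the origin; BG runs at -54.0° with length 20.2, so G = (11.873, -16.342). ∠BGE = 68.5° gives GE at 57.500° from the x-axis; with |GE| = 25.7, E = (25.682, 5.3330). ∠GEQ = 119.8° gives EQ at 117.70° from the x-axis; with |EQ| = 15.1, Q = (18.663, 18.702). ∠EQL = 45.8° gives QL at -108.10° from the x-axis; with |QL| = 22.3, L = (11.735, -2.4940). Then |GL| = |L − G| = 13.849.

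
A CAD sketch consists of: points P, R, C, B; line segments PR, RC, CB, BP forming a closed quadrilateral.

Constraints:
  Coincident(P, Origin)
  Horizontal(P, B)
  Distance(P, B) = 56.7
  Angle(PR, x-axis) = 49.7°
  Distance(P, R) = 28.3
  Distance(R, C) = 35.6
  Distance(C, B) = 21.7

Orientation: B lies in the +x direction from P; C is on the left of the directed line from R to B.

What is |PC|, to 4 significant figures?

58.04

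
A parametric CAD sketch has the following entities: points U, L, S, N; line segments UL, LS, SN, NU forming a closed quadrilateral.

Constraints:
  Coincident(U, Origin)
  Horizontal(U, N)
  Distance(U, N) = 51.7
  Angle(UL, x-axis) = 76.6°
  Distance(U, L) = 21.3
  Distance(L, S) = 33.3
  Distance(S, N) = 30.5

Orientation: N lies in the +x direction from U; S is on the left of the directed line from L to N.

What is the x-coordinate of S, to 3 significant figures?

37.6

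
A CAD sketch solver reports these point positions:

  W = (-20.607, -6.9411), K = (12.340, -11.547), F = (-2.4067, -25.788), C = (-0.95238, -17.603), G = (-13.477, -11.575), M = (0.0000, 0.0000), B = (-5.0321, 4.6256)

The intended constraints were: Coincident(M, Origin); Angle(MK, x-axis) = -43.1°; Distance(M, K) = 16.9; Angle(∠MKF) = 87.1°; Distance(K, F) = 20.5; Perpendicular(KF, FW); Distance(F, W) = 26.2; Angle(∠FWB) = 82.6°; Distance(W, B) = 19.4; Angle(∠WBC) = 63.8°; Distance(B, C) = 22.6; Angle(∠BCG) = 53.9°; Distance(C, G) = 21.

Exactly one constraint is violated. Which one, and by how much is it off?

Distance(C, G) = 21 — off by 7.10.

M = (0.00, 0.00) ✓; MK at -43.10° ✓; |MK| = 16.90 ✓; ∠MKF = 87.10° ✓; |KF| = 20.50 ✓; ∠(KF, FW) = 90.00° ✓; |FW| = 26.20 ✓; ∠FWB = 82.60° ✓; |WB| = 19.40 ✓; ∠WBC = 63.80° ✓; |BC| = 22.60 ✓; ∠BCG = 53.90° ✓; |CG| = 13.90 ✗.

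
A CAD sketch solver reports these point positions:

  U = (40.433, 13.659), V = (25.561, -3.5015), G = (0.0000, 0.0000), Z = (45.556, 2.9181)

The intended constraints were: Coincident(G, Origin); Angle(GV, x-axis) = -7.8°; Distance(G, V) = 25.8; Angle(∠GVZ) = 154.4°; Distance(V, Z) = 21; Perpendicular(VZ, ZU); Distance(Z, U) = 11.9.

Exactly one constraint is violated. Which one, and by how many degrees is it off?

Perpendicular(VZ, ZU) — off by 7.70°.

G = (0.00, 0.00) ✓; GV at -7.800° ✓; |GV| = 25.80 ✓; ∠GVZ = 154.4° ✓; |VZ| = 21.00 ✓; ∠(VZ, ZU) = 97.70° ✗; |ZU| = 11.90 ✓.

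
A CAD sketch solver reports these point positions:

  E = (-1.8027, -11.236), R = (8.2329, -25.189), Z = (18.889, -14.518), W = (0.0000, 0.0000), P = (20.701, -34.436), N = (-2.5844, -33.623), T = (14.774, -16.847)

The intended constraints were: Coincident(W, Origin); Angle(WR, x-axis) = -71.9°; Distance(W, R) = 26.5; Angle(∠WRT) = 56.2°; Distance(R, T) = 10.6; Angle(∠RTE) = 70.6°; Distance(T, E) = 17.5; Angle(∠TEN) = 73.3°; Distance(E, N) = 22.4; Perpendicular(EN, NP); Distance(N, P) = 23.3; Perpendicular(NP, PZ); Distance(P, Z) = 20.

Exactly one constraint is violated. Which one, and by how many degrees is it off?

Perpendicular(NP, PZ) — off by 7.20°.

W = (0.00, 0.00) ✓; WR at -71.90° ✓; |WR| = 26.50 ✓; ∠WRT = 56.20° ✓; |RT| = 10.60 ✓; ∠RTE = 70.60° ✓; |TE| = 17.50 ✓; ∠TEN = 73.30° ✓; |EN| = 22.40 ✓; ∠(EN, NP) = 90.00° ✓; |NP| = 23.30 ✓; ∠(NP, PZ) = 97.20° ✗; |PZ| = 20.00 ✓.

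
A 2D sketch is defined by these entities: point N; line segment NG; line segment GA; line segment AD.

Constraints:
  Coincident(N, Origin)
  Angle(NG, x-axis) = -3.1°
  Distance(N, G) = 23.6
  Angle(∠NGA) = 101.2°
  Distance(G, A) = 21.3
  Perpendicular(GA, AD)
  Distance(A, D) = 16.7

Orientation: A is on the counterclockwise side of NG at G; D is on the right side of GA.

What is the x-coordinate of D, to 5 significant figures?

45.009

N is at the origin; NG runs at -3.1° with length 23.6, so G = 23.6·(cos -3.1°, sin -3.1°) = (23.565, -1.2763). ∠NGA = 101.2°, so GA runs at -3.1° + (180° − 101.2°) = 75.700° from the x-axis; with |GA| = 21.3, A = G + 21.3·(cos 75.700°, sin 75.700°) = (28.827, 19.364). GA is perpendicular to AD; with |AD| = 16.7 on the right of GA, D = A + 16.7·(0.96902, -0.24700) = (45.009, 15.239). So D.x = 45.009.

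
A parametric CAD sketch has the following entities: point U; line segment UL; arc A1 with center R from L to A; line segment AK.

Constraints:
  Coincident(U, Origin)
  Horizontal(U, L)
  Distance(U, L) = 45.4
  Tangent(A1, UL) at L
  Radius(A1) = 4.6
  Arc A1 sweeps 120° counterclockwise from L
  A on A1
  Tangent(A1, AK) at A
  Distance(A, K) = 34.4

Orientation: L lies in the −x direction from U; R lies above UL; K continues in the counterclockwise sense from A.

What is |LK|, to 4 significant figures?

39.00

U is at the origin; UL is horizontal with |UL| = 45.4 and L on the −x side, so L = (-45.40, 0.000). A1 meets UL tangentially, so RL is at right angles to UL, so R = L + (0, 4.6) = (-45.40, 4.600). On A1, L sits at bearing -90° from R; a 120° counterclockwise sweep puts A at bearing 30°, so A = R + 4.6·(cos 30°, sin 30°) = (-41.42, 6.900). A1 meets AK tangentially, so RA is at right angles to AK, so AK runs along (−sin 30°, cos 30°); with |AK| = 34.4, K = (-58.62, 36.69). Then |LK| = |K − L| = 39.00.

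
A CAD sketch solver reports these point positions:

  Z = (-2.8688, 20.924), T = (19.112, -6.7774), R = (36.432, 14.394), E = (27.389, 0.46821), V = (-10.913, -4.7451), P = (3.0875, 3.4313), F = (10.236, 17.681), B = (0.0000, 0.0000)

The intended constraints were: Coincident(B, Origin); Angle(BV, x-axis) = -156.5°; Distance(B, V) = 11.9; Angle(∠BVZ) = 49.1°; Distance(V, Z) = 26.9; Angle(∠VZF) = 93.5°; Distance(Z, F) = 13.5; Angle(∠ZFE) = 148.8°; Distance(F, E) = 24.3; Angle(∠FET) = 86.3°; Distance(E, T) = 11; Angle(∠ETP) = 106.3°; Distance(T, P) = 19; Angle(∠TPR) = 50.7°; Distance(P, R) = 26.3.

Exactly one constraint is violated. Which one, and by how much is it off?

Distance(P, R) = 26.3 — off by 8.80.

B = (0.00, 0.00) ✓; BV at -156.5° ✓; |BV| = 11.90 ✓; ∠BVZ = 49.10° ✓; |VZ| = 26.90 ✓; ∠VZF = 93.50° ✓; |ZF| = 13.50 ✓; ∠ZFE = 148.8° ✓; |FE| = 24.30 ✓; ∠FET = 86.30° ✓; |ET| = 11.00 ✓; ∠ETP = 106.3° ✓; |TP| = 19.00 ✓; ∠TPR = 50.70° ✓; |PR| = 35.10 ✗.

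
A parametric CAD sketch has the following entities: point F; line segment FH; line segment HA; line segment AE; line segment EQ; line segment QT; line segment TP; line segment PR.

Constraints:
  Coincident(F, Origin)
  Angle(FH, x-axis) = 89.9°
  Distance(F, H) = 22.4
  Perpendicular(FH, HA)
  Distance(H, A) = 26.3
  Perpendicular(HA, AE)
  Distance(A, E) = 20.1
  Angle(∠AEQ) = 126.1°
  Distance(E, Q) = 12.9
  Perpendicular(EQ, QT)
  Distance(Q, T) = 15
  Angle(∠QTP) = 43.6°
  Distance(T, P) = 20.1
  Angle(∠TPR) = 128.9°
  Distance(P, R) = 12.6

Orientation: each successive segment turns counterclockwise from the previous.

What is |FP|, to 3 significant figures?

27.0

F is at the origin; FH runs at 89.9° with length 22.4, so H = (0.0391, 22.4). FH is perpendicular to HA, so HA runs at 180°; with |HA| = 26.3, A = (-26.3, 22.4). The perpendicularity gives AE at right angles to HA, so AE runs at -90.1°; with |AE| = 20.1, E = (-26.3, 2.35). ∠AEQ = 126.1° gives EQ at -36.2° from the x-axis; with |EQ| = 12.9, Q = (-15.9, -5.27). EQ ⟂ QT, so QT runs at 53.8°; with |QT| = 15.0, T = (-7.03, 6.83). ∠QTP = 43.6° gives TP at -170° from the x-axis; with |TP| = 20.1, P = (-26.8, 3.27). Then |FP| = |P − F| = 27.0.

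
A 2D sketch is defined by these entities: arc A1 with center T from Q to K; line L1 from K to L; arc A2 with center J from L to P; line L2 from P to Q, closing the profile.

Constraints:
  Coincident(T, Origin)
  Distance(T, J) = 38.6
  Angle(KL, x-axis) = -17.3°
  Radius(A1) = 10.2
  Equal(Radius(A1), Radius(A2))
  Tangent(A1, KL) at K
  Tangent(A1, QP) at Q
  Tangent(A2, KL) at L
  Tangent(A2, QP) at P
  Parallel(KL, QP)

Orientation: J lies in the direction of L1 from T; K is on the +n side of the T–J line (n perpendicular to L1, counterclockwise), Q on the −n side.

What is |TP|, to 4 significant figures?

39.92

The slot axis is L1's direction at -17.3°, so u = (cos -17.3°, sin -17.3°) = (0.9548, -0.2974) and n = (−sin -17.3°, cos -17.3°) = (0.2974, 0.9548). T is at the origin and J lies 38.6 along u from T, so J = 38.6·u = (36.85, -11.48). Tangency of A1 to both parallel lines with radius 10.2 puts K and Q at T ± 10.2·n: K = (3.033, 9.739), Q = (-3.033, -9.739). Equal radii place L and P the same way about J: L = J + 10.2·n = (39.89, -1.740), P = J − 10.2·n = (33.82, -21.22). Then |TP| = |P − T| = 39.92.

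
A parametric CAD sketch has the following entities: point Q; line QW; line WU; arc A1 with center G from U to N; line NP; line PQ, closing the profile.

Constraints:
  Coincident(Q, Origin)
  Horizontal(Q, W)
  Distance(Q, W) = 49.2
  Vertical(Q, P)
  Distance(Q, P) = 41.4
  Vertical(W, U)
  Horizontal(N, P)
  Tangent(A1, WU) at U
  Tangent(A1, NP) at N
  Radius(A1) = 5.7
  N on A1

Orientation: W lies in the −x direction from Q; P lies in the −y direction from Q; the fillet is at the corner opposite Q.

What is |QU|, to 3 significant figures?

60.8

The virtual corner opposite Q is at (-49.2, -41.4). The tangent condition forces GU to be normal to WU and tangency of A1 to NP means the radius GN is perpendicular to NP, with radius 5.7, so the center G sits 5.7 in from both sides at G = (-43.5, -35.7). That places the tangent points at U = (-49.2, -35.7) on WU and N = (-43.5, -41.4) on NP. Then |QU| = |U − Q| = 60.8.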